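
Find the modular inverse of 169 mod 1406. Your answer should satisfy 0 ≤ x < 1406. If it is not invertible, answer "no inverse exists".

807

Run Euclid on (1406, 169):
1406 = 8×169 + 54
169 = 3×54 + 7
54 = 7×7 + 5
7 = 1×5 + 2
5 = 2×2 + 1
2 = 2×1 + 0
The gcd is 1. Working backward:
1 = 5 − 2·2
1 = −2·7 + 3·5
1 = 3·54 − 23·7
1 = −23·169 + 72·54
1 = 72·1406 − 599·169
Hence 169⁻¹ ≡ -599 ≡ 807 (mod 1406).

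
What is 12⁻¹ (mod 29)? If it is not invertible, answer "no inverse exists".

Extended Euclidean algorithm:
29 = 2*12 + 5
12 = 2*5 + 2
5 = 2*2 + 1
2 = 2*1 + 0
The gcd is 1. Working backward:
1 = 5 − 2·2
1 = −2·12 + 5·5
1 = 5·29 − 12·12
So 12·(-12) ≡ 1 (mod 29), and -12 ≡ 17 (mod 29).

17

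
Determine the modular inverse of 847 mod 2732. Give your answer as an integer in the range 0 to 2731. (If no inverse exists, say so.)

2403

Extended Euclidean algorithm:
2732 = 3×847 + 191
847 = 4×191 + 83
191 = 2×83 + 25
83 = 3×25 + 8
25 = 3×8 + 1
8 = 8×1 + 0
gcd = 1, so the inverse exists. Back-substitute:
1 = 25 − 3·8
1 = −3·83 + 10·25
1 = 10·191 − 23·83
1 = −23·847 + 102·191
1 = 102·2732 − 329·847
So 847·(-329) ≡ 1 (mod 2732), and -329 ≡ 2403 (mod 2732).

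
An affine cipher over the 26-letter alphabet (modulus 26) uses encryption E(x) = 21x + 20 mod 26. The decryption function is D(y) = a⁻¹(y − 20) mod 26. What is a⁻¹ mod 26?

5

Run Euclid on (26, 21):
26 = 1*21 + 5
21 = 4*5 + 1
5 = 5*1 + 0
gcd = 1, so the inverse exists. Back-substitute:
1 = 21 − 4·5
1 = −4·26 + 5·21
So 21·5 ≡ 1 (mod 26).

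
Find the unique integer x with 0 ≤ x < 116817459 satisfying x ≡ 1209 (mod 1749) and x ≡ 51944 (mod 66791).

47273181

Write x = 1209 + 1749·k. Then 1749·k ≡ 51944 − 1209 ≡ 50735 (mod 66791).
Need 1749⁻¹ mod 66791. Extended Euclid on (66791, 1749):
66791 = 38·1749 + 329
1749 = 5·329 + 104
329 = 3·104 + 17
104 = 6·17 + 2
17 = 8·2 + 1
2 = 2·1 + 0
Back-substitute:
1 = 17 − 8·2
1 = −8·104 + 49·17
1 = 49·329 − 155·104
1 = −155·1749 + 824·329
1 = 824·66791 − 31467·1749
1749⁻¹ ≡ 35324 (mod 66791), so k ≡ 35324·50735 ≡ 27028 (mod 66791).
x = 1209 + 1749·27028 = 47273181.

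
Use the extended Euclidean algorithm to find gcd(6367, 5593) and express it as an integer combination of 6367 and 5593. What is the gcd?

1

Euclidean algorithm:
6367 = 1*5593 + 774
5593 = 7*774 + 175
774 = 4*175 + 74
175 = 2*74 + 27
74 = 2*27 + 20
27 = 1*20 + 7
20 = 2*7 + 6
7 = 1*6 + 1
6 = 6*1 + 0
gcd(6367, 5593) = 1.
Back-substituting:
1 = 7 − 6
1 = −20 + 3·7
1 = 3·27 − 4·20
1 = −4·74 + 11·27
1 = 11·175 − 26·74
1 = −26·774 + 115·175
1 = 115·5593 − 831·774
1 = −831·6367 + 946·5593
So 1 = (-831)·6367 + (946)·5593.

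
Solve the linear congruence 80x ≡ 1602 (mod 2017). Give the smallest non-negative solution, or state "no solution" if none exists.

First find gcd(80, 2017):
2017 = 25*80 + 17
80 = 4*17 + 12
17 = 1*12 + 5
12 = 2*5 + 2
5 = 2*2 + 1
2 = 2*1 + 0
gcd = 1, so a unique solution mod 2017 exists.
Back-substitute for the Bézout coefficients:
1 = 5 − 2·2
1 = −2·12 + 5·5
1 = 5·17 − 7·12
1 = −7·80 + 33·17
1 = 33·2017 − 832·80
So 80·(-832) ≡ 1 (mod 2017), giving 80⁻¹ ≡ 1185.
x ≡ 80⁻¹·1602 ≡ 1185·1602 ≡ 373 (mod 2017).

373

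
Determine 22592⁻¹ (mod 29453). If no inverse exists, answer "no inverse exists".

7169

Extended Euclidean algorithm:
29453 = 1*22592 + 6861
22592 = 3*6861 + 2009
6861 = 3*2009 + 834
2009 = 2*834 + 341
834 = 2*341 + 152
341 = 2*152 + 37
152 = 4*37 + 4
37 = 9*4 + 1
4 = 4*1 + 0
gcd = 1, so the inverse exists. Back-substitute:
1 = 37 − 9·4
1 = −9·152 + 37·37
1 = 37·341 − 83·152
1 = −83·834 + 203·341
1 = 203·2009 − 489·834
1 = −489·6861 + 1670·2009
1 = 1670·22592 − 5499·6861
1 = −5499·29453 + 7169·22592
So 22592·7169 ≡ 1 (mod 29453).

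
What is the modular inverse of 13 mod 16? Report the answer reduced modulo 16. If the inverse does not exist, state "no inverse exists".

5

Extended Euclidean algorithm:
16 = 1·13 + 3
13 = 4·3 + 1
3 = 3·1 + 0
gcd = 1, so the inverse exists. Back-substitute:
1 = 13 − 4·3
1 = −4·16 + 5·13
So 13·5 ≡ 1 (mod 16).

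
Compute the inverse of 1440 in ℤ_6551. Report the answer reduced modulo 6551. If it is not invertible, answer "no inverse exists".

Apply the Euclidean algorithm to 6551 and 1440:
6551 = 4·1440 + 791
1440 = 1·791 + 649
791 = 1·649 + 142
649 = 4·142 + 81
142 = 1·81 + 61
81 = 1·61 + 20
61 = 3·20 + 1
20 = 20·1 + 0
Since gcd(1440, 6551) = 1, back-substitute to write 1 as a combination:
1 = 61 − 3·20
1 = −3·81 + 4·61
1 = 4·142 − 7·81
1 = −7·649 + 32·142
1 = 32·791 − 39·649
1 = −39·1440 + 71·791
1 = 71·6551 − 323·1440
Hence 1440⁻¹ ≡ -323 ≡ 6228 (mod 6551).

6228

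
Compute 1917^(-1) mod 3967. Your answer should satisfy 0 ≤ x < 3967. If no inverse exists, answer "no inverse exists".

3102

gcd(3967, 1917) by repeated division:
3967 = 2·1917 + 133
1917 = 14·133 + 55
133 = 2·55 + 23
55 = 2·23 + 9
23 = 2·9 + 5
9 = 1·5 + 4
5 = 1·4 + 1
4 = 4·1 + 0
gcd = 1, so the inverse exists. Back-substitute:
1 = 5 − 4
1 = −9 + 2·5
1 = 2·23 − 5·9
1 = −5·55 + 12·23
1 = 12·133 − 29·55
1 = −29·1917 + 418·133
1 = 418·3967 − 865·1917
So 1917·(-865) ≡ 1 (mod 3967), and -865 ≡ 3102 (mod 3967).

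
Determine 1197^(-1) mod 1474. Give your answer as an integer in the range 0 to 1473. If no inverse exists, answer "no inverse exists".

Run Euclid on (1474, 1197):
1474 = 1×1197 + 277
1197 = 4×277 + 89
277 = 3×89 + 10
89 = 8×10 + 9
10 = 1×9 + 1
9 = 9×1 + 0
gcd = 1, so the inverse exists. Back-substitute:
1 = 10 − 9
1 = −89 + 9·10
1 = 9·277 − 28·89
1 = −28·1197 + 121·277
1 = 121·1474 − 149·1197
Thus 1197·(-149) ≡ 1 (mod 1474); reducing, -149 mod 1474 = 1325.

1325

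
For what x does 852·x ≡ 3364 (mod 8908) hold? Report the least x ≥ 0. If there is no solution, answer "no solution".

First find gcd(852, 8908):
8908 = 10·852 + 388
852 = 2·388 + 76
388 = 5·76 + 8
76 = 9·8 + 4
8 = 2·4 + 0
gcd = 4 and 4 | 3364, so solutions exist. Divide through by 4: 213x ≡ 841 (mod 2227).
Now find 213⁻¹ mod 2227:
2227 = 10*213 + 97
213 = 2*97 + 19
97 = 5*19 + 2
19 = 9*2 + 1
2 = 2*1 + 0
Back-substitute:
1 = 19 − 9·2
1 = −9·97 + 46·19
1 = 46·213 − 101·97
1 = −101·2227 + 1056·213
So 213⁻¹ ≡ 1056 (mod 2227).
Then x ≡ 1056·841 ≡ 1750 (mod 2227); the smallest non-negative solution is x = 1750.

1750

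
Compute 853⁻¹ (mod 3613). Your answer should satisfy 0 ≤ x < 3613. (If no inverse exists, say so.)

Apply the Euclidean algorithm to 3613 and 853:
3613 = 4×853 + 201
853 = 4×201 + 49
201 = 4×49 + 5
49 = 9×5 + 4
5 = 1×4 + 1
4 = 4×1 + 0
gcd = 1, so the inverse exists. Back-substitute:
1 = 5 − 4
1 = −49 + 10·5
1 = 10·201 − 41·49
1 = −41·853 + 174·201
1 = 174·3613 − 737·853
So 853·(-737) ≡ 1 (mod 3613), and -737 ≡ 2876 (mod 3613).

2876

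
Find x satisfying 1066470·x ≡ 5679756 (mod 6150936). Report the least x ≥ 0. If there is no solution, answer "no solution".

First find gcd(1066470, 6150936):
6150936 = 5·1066470 + 818586
1066470 = 1·818586 + 247884
818586 = 3·247884 + 74934
247884 = 3·74934 + 23082
74934 = 3·23082 + 5688
23082 = 4·5688 + 330
5688 = 17·330 + 78
330 = 4·78 + 18
78 = 4·18 + 6
18 = 3·6 + 0
gcd = 6 and 6 | 5679756, so solutions exist. Divide through by 6: 177745x ≡ 946626 (mod 1025156).
Now find 177745⁻¹ mod 1025156:
1025156 = 5×177745 + 136431
177745 = 1×136431 + 41314
136431 = 3×41314 + 12489
41314 = 3×12489 + 3847
12489 = 3×3847 + 948
3847 = 4×948 + 55
948 = 17×55 + 13
55 = 4×13 + 3
13 = 4×3 + 1
3 = 3×1 + 0
Back-substitute:
1 = 13 − 4·3
1 = −4·55 + 17·13
1 = 17·948 − 293·55
1 = −293·3847 + 1189·948
1 = 1189·12489 − 3860·3847
1 = −3860·41314 + 12769·12489
1 = 12769·136431 − 42167·41314
1 = −42167·177745 + 54936·136431
1 = 54936·1025156 − 316847·177745
So 177745·(-316847) ≡ 1 (mod 1025156), i.e. 177745⁻¹ ≡ 708309.
Then x ≡ 708309·946626 ≡ 433634 (mod 1025156); the smallest non-negative solution is x = 433634.

433634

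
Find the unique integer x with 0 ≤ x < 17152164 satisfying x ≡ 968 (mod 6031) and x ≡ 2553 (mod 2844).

Write x = 968 + 6031·k. Then 6031·k ≡ 2553 − 968 ≡ 1585 (mod 2844).
Need 6031⁻¹ mod 2844. Extended Euclid on (2844, 343):
2844 = 8·343 + 100
343 = 3·100 + 43
100 = 2·43 + 14
43 = 3·14 + 1
14 = 14·1 + 0
Back-substitute:
1 = 43 − 3·14
1 = −3·100 + 7·43
1 = 7·343 − 24·100
1 = −24·2844 + 199·343
6031⁻¹ ≡ 199 (mod 2844), so k ≡ 199·1585 ≡ 2575 (mod 2844).
x = 968 + 6031·2575 = 15530793.

15530793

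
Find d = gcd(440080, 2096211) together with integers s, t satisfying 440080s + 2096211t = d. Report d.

1

Apply Euclid's algorithm to 2096211 and 440080:
2096211 = 4*440080 + 335891
440080 = 1*335891 + 104189
335891 = 3*104189 + 23324
104189 = 4*23324 + 10893
23324 = 2*10893 + 1538
10893 = 7*1538 + 127
1538 = 12*127 + 14
127 = 9*14 + 1
14 = 14*1 + 0
gcd(440080, 2096211) = 1.
Back-substituting:
1 = 127 − 9·14
1 = −9·1538 + 109·127
1 = 109·10893 − 772·1538
1 = −772·23324 + 1653·10893
1 = 1653·104189 − 7384·23324
1 = −7384·335891 + 23805·104189
1 = 23805·440080 − 31189·335891
1 = −31189·2096211 + 148561·440080
So 1 = (-31189)·2096211 + (148561)·440080.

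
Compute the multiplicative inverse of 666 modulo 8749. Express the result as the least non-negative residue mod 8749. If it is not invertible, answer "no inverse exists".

2115

gcd(8749, 666) by repeated division:
8749 = 13×666 + 91
666 = 7×91 + 29
91 = 3×29 + 4
29 = 7×4 + 1
4 = 4×1 + 0
Since gcd(666, 8749) = 1, back-substitute to write 1 as a combination:
1 = 29 − 7·4
1 = −7·91 + 22·29
1 = 22·666 − 161·91
1 = −161·8749 + 2115·666
So 666·2115 ≡ 1 (mod 8749).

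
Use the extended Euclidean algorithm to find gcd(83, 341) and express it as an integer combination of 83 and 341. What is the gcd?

1

Euclidean algorithm:
341 = 4·83 + 9
83 = 9·9 + 2
9 = 4·2 + 1
2 = 2·1 + 0
gcd(83, 341) = 1.
Working backward:
1 = 9 − 4·2
1 = −4·83 + 37·9
1 = 37·341 − 152·83
So 1 = (37)·341 + (-152)·83.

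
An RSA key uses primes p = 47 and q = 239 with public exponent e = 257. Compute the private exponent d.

φ(n) = (p−1)(q−1) = 46·238 = 10948.
Need d with 257·d ≡ 1 (mod 10948). Apply the extended Euclidean algorithm:
10948 = 42*257 + 154
257 = 1*154 + 103
154 = 1*103 + 51
103 = 2*51 + 1
51 = 51*1 + 0
Back-substitute:
1 = 103 − 2·51
1 = −2·154 + 3·103
1 = 3·257 − 5·154
1 = −5·10948 + 213·257
So 257·213 ≡ 1 (mod 10948), hence d = 213.

213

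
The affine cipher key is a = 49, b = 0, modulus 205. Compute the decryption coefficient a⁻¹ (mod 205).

Extended Euclidean algorithm:
205 = 4×49 + 9
49 = 5×9 + 4
9 = 2×4 + 1
4 = 4×1 + 0
Since gcd(49, 205) = 1, back-substitute to write 1 as a combination:
1 = 9 − 2·4
1 = −2·49 + 11·9
1 = 11·205 − 46·49
Thus 49·(-46) ≡ 1 (mod 205); reducing, -46 mod 205 = 159.

159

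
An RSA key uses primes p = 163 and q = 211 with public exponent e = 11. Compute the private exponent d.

φ(n) = (p−1)(q−1) = 162·210 = 34020.
Need d with 11·d ≡ 1 (mod 34020). Apply the extended Euclidean algorithm:
34020 = 3092*11 + 8
11 = 1*8 + 3
8 = 2*3 + 2
3 = 1*2 + 1
2 = 2*1 + 0
Back-substitute:
1 = 3 − 2
1 = −8 + 3·3
1 = 3·11 − 4·8
1 = −4·34020 + 12371·11
So 11·12371 ≡ 1 (mod 34020), hence d = 12371.

12371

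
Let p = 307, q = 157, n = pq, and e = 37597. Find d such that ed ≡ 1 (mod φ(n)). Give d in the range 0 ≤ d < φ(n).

28861

φ(n) = (p−1)(q−1) = 306·156 = 47736.
Need d with 37597·d ≡ 1 (mod 47736). Apply the extended Euclidean algorithm:
47736 = 1·37597 + 10139
37597 = 3·10139 + 7180
10139 = 1·7180 + 2959
7180 = 2·2959 + 1262
2959 = 2·1262 + 435
1262 = 2·435 + 392
435 = 1·392 + 43
392 = 9·43 + 5
43 = 8·5 + 3
5 = 1·3 + 2
3 = 1·2 + 1
2 = 2·1 + 0
Back-substitute:
1 = 3 − 2
1 = −5 + 2·3
1 = 2·43 − 17·5
1 = −17·392 + 155·43
1 = 155·435 − 172·392
1 = −172·1262 + 499·435
1 = 499·2959 − 1170·1262
1 = −1170·7180 + 2839·2959
1 = 2839·10139 − 4009·7180
1 = −4009·37597 + 14866·10139
1 = 14866·47736 − 18875·37597
So 37597·(-18875) ≡ 1 (mod 47736), hence d ≡ -18875 ≡ 28861 (mod 47736).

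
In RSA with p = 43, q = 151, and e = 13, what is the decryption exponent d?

φ(n) = (p−1)(q−1) = 42·150 = 6300.
Need d with 13·d ≡ 1 (mod 6300). Apply the extended Euclidean algorithm:
6300 = 484×13 + 8
13 = 1×8 + 5
8 = 1×5 + 3
5 = 1×3 + 2
3 = 1×2 + 1
2 = 2×1 + 0
Back-substitute:
1 = 3 − 2
1 = −5 + 2·3
1 = 2·8 − 3·5
1 = −3·13 + 5·8
1 = 5·6300 − 2423·13
So 13·(-2423) ≡ 1 (mod 6300), hence d ≡ -2423 ≡ 3877 (mod 6300).

3877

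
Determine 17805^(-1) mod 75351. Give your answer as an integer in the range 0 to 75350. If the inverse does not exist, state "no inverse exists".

Compute gcd(17805, 75351):
75351 = 4×17805 + 4131
17805 = 4×4131 + 1281
4131 = 3×1281 + 288
1281 = 4×288 + 129
288 = 2×129 + 30
129 = 4×30 + 9
30 = 3×9 + 3
9 = 3×3 + 0
gcd(17805, 75351) = 3 ≠ 1, so 17805 has no multiplicative inverse modulo 75351.

no inverse exists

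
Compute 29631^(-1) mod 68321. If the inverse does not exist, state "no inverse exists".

8213

Extended Euclidean algorithm:
68321 = 2*29631 + 9059
29631 = 3*9059 + 2454
9059 = 3*2454 + 1697
2454 = 1*1697 + 757
1697 = 2*757 + 183
757 = 4*183 + 25
183 = 7*25 + 8
25 = 3*8 + 1
8 = 8*1 + 0
The gcd is 1. Working backward:
1 = 25 − 3·8
1 = −3·183 + 22·25
1 = 22·757 − 91·183
1 = −91·1697 + 204·757
1 = 204·2454 − 295·1697
1 = −295·9059 + 1089·2454
1 = 1089·29631 − 3562·9059
1 = −3562·68321 + 8213·29631
So 29631·8213 ≡ 1 (mod 68321).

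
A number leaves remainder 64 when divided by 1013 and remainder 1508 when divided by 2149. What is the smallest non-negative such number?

Write x = 64 + 1013·k. Then 1013·k ≡ 1508 − 64 ≡ 1444 (mod 2149).
Need 1013⁻¹ mod 2149. Extended Euclid on (2149, 1013):
2149 = 2*1013 + 123
1013 = 8*123 + 29
123 = 4*29 + 7
29 = 4*7 + 1
7 = 7*1 + 0
Back-substitute:
1 = 29 − 4·7
1 = −4·123 + 17·29
1 = 17·1013 − 140·123
1 = −140·2149 + 297·1013
1013⁻¹ ≡ 297 (mod 2149), so k ≡ 297·1444 ≡ 1217 (mod 2149).
x = 64 + 1013·1217 = 1232885.

1232885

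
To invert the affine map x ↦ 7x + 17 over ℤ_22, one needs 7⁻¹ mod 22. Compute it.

Apply the Euclidean algorithm to 22 and 7:
22 = 3×7 + 1
7 = 7×1 + 0
gcd = 1, so the inverse exists. Back-substitute:
1 = 22 − 3·7
Thus 7·(-3) ≡ 1 (mod 22); reducing, -3 mod 22 = 19.

19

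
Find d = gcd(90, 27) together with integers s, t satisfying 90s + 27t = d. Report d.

Repeated division:
90 = 3×27 + 9
27 = 3×9 + 0
gcd(90, 27) = 9.
Working backward:
9 = 90 − 3·27
So 9 = (1)·90 + (-3)·27.

9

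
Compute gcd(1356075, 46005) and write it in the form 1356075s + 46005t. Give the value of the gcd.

Repeated division:
1356075 = 29·46005 + 21930
46005 = 2·21930 + 2145
21930 = 10·2145 + 480
2145 = 4·480 + 225
480 = 2·225 + 30
225 = 7·30 + 15
30 = 2·15 + 0
gcd(1356075, 46005) = 15.
Working backward:
15 = 225 − 7·30
15 = −7·480 + 15·225
15 = 15·2145 − 67·480
15 = −67·21930 + 685·2145
15 = 685·46005 − 1437·21930
15 = −1437·1356075 + 42358·46005
So 15 = (-1437)·1356075 + (42358)·46005.

15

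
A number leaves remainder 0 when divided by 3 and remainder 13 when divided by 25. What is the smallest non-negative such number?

Write x = 0 + 3·k. Then 3·k ≡ 13 − 0 ≡ 13 (mod 25).
Need 3⁻¹ mod 25. Extended Euclid on (25, 3):
25 = 8*3 + 1
3 = 3*1 + 0
Back-substitute:
1 = 25 − 8·3
3⁻¹ ≡ 17 (mod 25), so k ≡ 17·13 ≡ 21 (mod 25).
x = 0 + 3·21 = 63.

63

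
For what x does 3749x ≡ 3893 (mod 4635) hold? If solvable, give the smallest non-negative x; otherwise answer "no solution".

First find gcd(3749, 4635):
4635 = 1·3749 + 886
3749 = 4·886 + 205
886 = 4·205 + 66
205 = 3·66 + 7
66 = 9·7 + 3
7 = 2·3 + 1
3 = 3·1 + 0
gcd = 1, so a unique solution mod 4635 exists.
Back-substitute for the Bézout coefficients:
1 = 7 − 2·3
1 = −2·66 + 19·7
1 = 19·205 − 59·66
1 = −59·886 + 255·205
1 = 255·3749 − 1079·886
1 = −1079·4635 + 1334·3749
So 3749·(1334) ≡ 1 (mod 4635), giving 3749⁻¹ ≡ 1334.
x ≡ 3749⁻¹·3893 ≡ 1334·3893 ≡ 2062 (mod 4635).

2062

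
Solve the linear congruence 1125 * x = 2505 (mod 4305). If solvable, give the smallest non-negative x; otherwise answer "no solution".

228

First find gcd(1125, 4305):
4305 = 3×1125 + 930
1125 = 1×930 + 195
930 = 4×195 + 150
195 = 1×150 + 45
150 = 3×45 + 15
45 = 3×15 + 0
gcd = 15 and 15 | 2505, so solutions exist. Divide through by 15: 75x ≡ 167 (mod 287).
Now find 75⁻¹ mod 287:
287 = 3×75 + 62
75 = 1×62 + 13
62 = 4×13 + 10
13 = 1×10 + 3
10 = 3×3 + 1
3 = 3×1 + 0
Back-substitute:
1 = 10 − 3·3
1 = −3·13 + 4·10
1 = 4·62 − 19·13
1 = −19·75 + 23·62
1 = 23·287 − 88·75
So 75·(-88) ≡ 1 (mod 287), i.e. 75⁻¹ ≡ 199.
Then x ≡ 199·167 ≡ 228 (mod 287); the smallest non-negative solution is x = 228.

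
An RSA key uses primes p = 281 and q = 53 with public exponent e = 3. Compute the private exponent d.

9707

φ(n) = (p−1)(q−1) = 280·52 = 14560.
Need d with 3·d ≡ 1 (mod 14560). Apply the extended Euclidean algorithm:
14560 = 4853·3 + 1
3 = 3·1 + 0
Back-substitute:
1 = 14560 − 4853·3
So 3·(-4853) ≡ 1 (mod 14560), hence d ≡ -4853 ≡ 9707 (mod 14560).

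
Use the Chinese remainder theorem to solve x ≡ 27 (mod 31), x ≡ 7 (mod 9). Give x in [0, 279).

Write x = 27 + 31·k. Then 31·k ≡ 7 − 27 ≡ 7 (mod 9).
Need 31⁻¹ mod 9. Extended Euclid on (9, 4):
9 = 2·4 + 1
4 = 4·1 + 0
Back-substitute:
1 = 9 − 2·4
31⁻¹ ≡ 7 (mod 9), so k ≡ 7·7 ≡ 4 (mod 9).
x = 27 + 31·4 = 151.

151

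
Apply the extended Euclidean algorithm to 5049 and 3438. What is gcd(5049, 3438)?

9

Apply Euclid's algorithm to 5049 and 3438:
5049 = 1*3438 + 1611
3438 = 2*1611 + 216
1611 = 7*216 + 99
216 = 2*99 + 18
99 = 5*18 + 9
18 = 2*9 + 0
gcd(5049, 3438) = 9.
Back-substituting:
9 = 99 − 5·18
9 = −5·216 + 11·99
9 = 11·1611 − 82·216
9 = −82·3438 + 175·1611
9 = 175·5049 − 257·3438
So 9 = (175)·5049 + (-257)·3438.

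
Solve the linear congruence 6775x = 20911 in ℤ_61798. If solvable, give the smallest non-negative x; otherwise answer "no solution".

23199

First find gcd(6775, 61798):
61798 = 9×6775 + 823
6775 = 8×823 + 191
823 = 4×191 + 59
191 = 3×59 + 14
59 = 4×14 + 3
14 = 4×3 + 2
3 = 1×2 + 1
2 = 2×1 + 0
gcd = 1, so a unique solution mod 61798 exists.
Back-substitute for the Bézout coefficients:
1 = 3 − 2
1 = −14 + 5·3
1 = 5·59 − 21·14
1 = −21·191 + 68·59
1 = 68·823 − 293·191
1 = −293·6775 + 2412·823
1 = 2412·61798 − 22001·6775
So 6775·(-22001) ≡ 1 (mod 61798), giving 6775⁻¹ ≡ 39797.
x ≡ 6775⁻¹·20911 ≡ 39797·20911 ≡ 23199 (mod 61798).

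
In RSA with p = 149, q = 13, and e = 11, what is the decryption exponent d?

φ(n) = (p−1)(q−1) = 148·12 = 1776.
Need d with 11·d ≡ 1 (mod 1776). Apply the extended Euclidean algorithm:
1776 = 161·11 + 5
11 = 2·5 + 1
5 = 5·1 + 0
Back-substitute:
1 = 11 − 2·5
1 = −2·1776 + 323·11
So 11·323 ≡ 1 (mod 1776), hence d = 323.

323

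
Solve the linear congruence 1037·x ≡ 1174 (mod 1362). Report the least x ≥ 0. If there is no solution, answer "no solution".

First find gcd(1037, 1362):
1362 = 1·1037 + 325
1037 = 3·325 + 62
325 = 5·62 + 15
62 = 4·15 + 2
15 = 7·2 + 1
2 = 2·1 + 0
gcd = 1, so a unique solution mod 1362 exists.
Back-substitute for the Bézout coefficients:
1 = 15 − 7·2
1 = −7·62 + 29·15
1 = 29·325 − 152·62
1 = −152·1037 + 485·325
1 = 485·1362 − 637·1037
So 1037·(-637) ≡ 1 (mod 1362), giving 1037⁻¹ ≡ 725.
x ≡ 1037⁻¹·1174 ≡ 725·1174 ≡ 1262 (mod 1362).

1262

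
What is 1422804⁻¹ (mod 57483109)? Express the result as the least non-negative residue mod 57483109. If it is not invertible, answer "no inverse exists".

4051562

Extended Euclidean algorithm:
57483109 = 40·1422804 + 570949
1422804 = 2·570949 + 280906
570949 = 2·280906 + 9137
280906 = 30·9137 + 6796
9137 = 1·6796 + 2341
6796 = 2·2341 + 2114
2341 = 1·2114 + 227
2114 = 9·227 + 71
227 = 3·71 + 14
71 = 5·14 + 1
14 = 14·1 + 0
gcd = 1, so the inverse exists. Back-substitute:
1 = 71 − 5·14
1 = −5·227 + 16·71
1 = 16·2114 − 149·227
1 = −149·2341 + 165·2114
1 = 165·6796 − 479·2341
1 = −479·9137 + 644·6796
1 = 644·280906 − 19799·9137
1 = −19799·570949 + 40242·280906
1 = 40242·1422804 − 100283·570949
1 = −100283·57483109 + 4051562·1422804
So 1422804·4051562 ≡ 1 (mod 57483109).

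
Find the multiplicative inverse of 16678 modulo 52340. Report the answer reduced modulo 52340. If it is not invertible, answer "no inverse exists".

no inverse exists

Euclidean algorithm on 52340, 16678:
52340 = 3×16678 + 2306
16678 = 7×2306 + 536
2306 = 4×536 + 162
536 = 3×162 + 50
162 = 3×50 + 12
50 = 4×12 + 2
12 = 6×2 + 0
gcd(16678, 52340) = 2 ≠ 1, so 16678 has no multiplicative inverse modulo 52340.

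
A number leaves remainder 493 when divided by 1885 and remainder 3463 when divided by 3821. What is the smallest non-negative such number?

Write x = 493 + 1885·k. Then 1885·k ≡ 3463 − 493 ≡ 2970 (mod 3821).
Need 1885⁻¹ mod 3821. Extended Euclid on (3821, 1885):
3821 = 2·1885 + 51
1885 = 36·51 + 49
51 = 1·49 + 2
49 = 24·2 + 1
2 = 2·1 + 0
Back-substitute:
1 = 49 − 24·2
1 = −24·51 + 25·49
1 = 25·1885 − 924·51
1 = −924·3821 + 1873·1885
1885⁻¹ ≡ 1873 (mod 3821), so k ≡ 1873·2970 ≡ 3255 (mod 3821).
x = 493 + 1885·3255 = 6136168.

6136168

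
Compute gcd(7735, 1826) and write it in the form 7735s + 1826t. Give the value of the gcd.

1

Euclidean algorithm:
7735 = 4·1826 + 431
1826 = 4·431 + 102
431 = 4·102 + 23
102 = 4·23 + 10
23 = 2·10 + 3
10 = 3·3 + 1
3 = 3·1 + 0
gcd(7735, 1826) = 1.
Express as a combination:
1 = 10 − 3·3
1 = −3·23 + 7·10
1 = 7·102 − 31·23
1 = −31·431 + 131·102
1 = 131·1826 − 555·431
1 = −555·7735 + 2351·1826
So 1 = (-555)·7735 + (2351)·1826.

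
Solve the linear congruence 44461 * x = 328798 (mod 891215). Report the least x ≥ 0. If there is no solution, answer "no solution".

First find gcd(44461, 891215):
891215 = 20·44461 + 1995
44461 = 22·1995 + 571
1995 = 3·571 + 282
571 = 2·282 + 7
282 = 40·7 + 2
7 = 3·2 + 1
2 = 2·1 + 0
gcd = 1, so a unique solution mod 891215 exists.
Back-substitute for the Bézout coefficients:
1 = 7 − 3·2
1 = −3·282 + 121·7
1 = 121·571 − 245·282
1 = −245·1995 + 856·571
1 = 856·44461 − 19077·1995
1 = −19077·891215 + 382396·44461
So 44461·(382396) ≡ 1 (mod 891215), giving 44461⁻¹ ≡ 382396.
x ≡ 44461⁻¹·328798 ≡ 382396·328798 ≡ 210238 (mod 891215).

210238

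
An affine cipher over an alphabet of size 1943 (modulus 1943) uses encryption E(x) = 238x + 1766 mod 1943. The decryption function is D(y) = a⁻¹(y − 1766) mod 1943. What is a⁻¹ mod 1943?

498

Run Euclid on (1943, 238):
1943 = 8×238 + 39
238 = 6×39 + 4
39 = 9×4 + 3
4 = 1×3 + 1
3 = 3×1 + 0
gcd = 1, so the inverse exists. Back-substitute:
1 = 4 − 3
1 = −39 + 10·4
1 = 10·238 − 61·39
1 = −61·1943 + 498·238
So 238·498 ≡ 1 (mod 1943).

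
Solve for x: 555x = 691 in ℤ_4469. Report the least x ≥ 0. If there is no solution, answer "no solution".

734

First find gcd(555, 4469):
4469 = 8·555 + 29
555 = 19·29 + 4
29 = 7·4 + 1
4 = 4·1 + 0
gcd = 1, so a unique solution mod 4469 exists.
Back-substitute for the Bézout coefficients:
1 = 29 − 7·4
1 = −7·555 + 134·29
1 = 134·4469 − 1079·555
So 555·(-1079) ≡ 1 (mod 4469), giving 555⁻¹ ≡ 3390.
x ≡ 555⁻¹·691 ≡ 3390·691 ≡ 734 (mod 4469).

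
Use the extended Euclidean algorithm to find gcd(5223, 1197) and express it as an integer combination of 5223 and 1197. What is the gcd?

3

Apply Euclid's algorithm to 5223 and 1197:
5223 = 4·1197 + 435
1197 = 2·435 + 327
435 = 1·327 + 108
327 = 3·108 + 3
108 = 36·3 + 0
gcd(5223, 1197) = 3.
Back-substituting:
3 = 327 − 3·108
3 = −3·435 + 4·327
3 = 4·1197 − 11·435
3 = −11·5223 + 48·1197
So 3 = (-11)·5223 + (48)·1197.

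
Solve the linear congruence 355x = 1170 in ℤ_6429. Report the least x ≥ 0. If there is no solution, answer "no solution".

5889

First find gcd(355, 6429):
6429 = 18*355 + 39
355 = 9*39 + 4
39 = 9*4 + 3
4 = 1*3 + 1
3 = 3*1 + 0
gcd = 1, so a unique solution mod 6429 exists.
Back-substitute for the Bézout coefficients:
1 = 4 − 3
1 = −39 + 10·4
1 = 10·355 − 91·39
1 = −91·6429 + 1648·355
So 355·(1648) ≡ 1 (mod 6429), giving 355⁻¹ ≡ 1648.
x ≡ 355⁻¹·1170 ≡ 1648·1170 ≡ 5889 (mod 6429).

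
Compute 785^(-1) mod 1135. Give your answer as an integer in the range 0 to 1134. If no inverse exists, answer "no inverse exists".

no inverse exists

Compute gcd(785, 1135):
1135 = 1·785 + 350
785 = 2·350 + 85
350 = 4·85 + 10
85 = 8·10 + 5
10 = 2·5 + 0
The gcd is 5, not 1, hence no inverse exists.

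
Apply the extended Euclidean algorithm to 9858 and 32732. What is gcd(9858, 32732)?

2

Repeated division:
32732 = 3×9858 + 3158
9858 = 3×3158 + 384
3158 = 8×384 + 86
384 = 4×86 + 40
86 = 2×40 + 6
40 = 6×6 + 4
6 = 1×4 + 2
4 = 2×2 + 0
gcd(9858, 32732) = 2.
Working backward:
2 = 6 − 4
2 = −40 + 7·6
2 = 7·86 − 15·40
2 = −15·384 + 67·86
2 = 67·3158 − 551·384
2 = −551·9858 + 1720·3158
2 = 1720·32732 − 5711·9858
So 2 = (1720)·32732 + (-5711)·9858.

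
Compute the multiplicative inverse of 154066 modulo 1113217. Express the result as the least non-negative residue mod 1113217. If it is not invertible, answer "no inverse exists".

Extended Euclidean algorithm:
1113217 = 7×154066 + 34755
154066 = 4×34755 + 15046
34755 = 2×15046 + 4663
15046 = 3×4663 + 1057
4663 = 4×1057 + 435
1057 = 2×435 + 187
435 = 2×187 + 61
187 = 3×61 + 4
61 = 15×4 + 1
4 = 4×1 + 0
The gcd is 1. Working backward:
1 = 61 − 15·4
1 = −15·187 + 46·61
1 = 46·435 − 107·187
1 = −107·1057 + 260·435
1 = 260·4663 − 1147·1057
1 = −1147·15046 + 3701·4663
1 = 3701·34755 − 8549·15046
1 = −8549·154066 + 37897·34755
1 = 37897·1113217 − 273828·154066
So 154066·(-273828) ≡ 1 (mod 1113217), and -273828 ≡ 839389 (mod 1113217).

839389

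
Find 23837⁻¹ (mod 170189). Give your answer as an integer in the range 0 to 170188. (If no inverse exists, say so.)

Apply the Euclidean algorithm to 170189 and 23837:
170189 = 7×23837 + 3330
23837 = 7×3330 + 527
3330 = 6×527 + 168
527 = 3×168 + 23
168 = 7×23 + 7
23 = 3×7 + 2
7 = 3×2 + 1
2 = 2×1 + 0
gcd = 1, so the inverse exists. Back-substitute:
1 = 7 − 3·2
1 = −3·23 + 10·7
1 = 10·168 − 73·23
1 = −73·527 + 229·168
1 = 229·3330 − 1447·527
1 = −1447·23837 + 10358·3330
1 = 10358·170189 − 73953·23837
So 23837·(-73953) ≡ 1 (mod 170189), and -73953 ≡ 96236 (mod 170189).

96236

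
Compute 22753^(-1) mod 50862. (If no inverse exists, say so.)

11443

gcd(50862, 22753) by repeated division:
50862 = 2*22753 + 5356
22753 = 4*5356 + 1329
5356 = 4*1329 + 40
1329 = 33*40 + 9
40 = 4*9 + 4
9 = 2*4 + 1
4 = 4*1 + 0
Since gcd(22753, 50862) = 1, back-substitute to write 1 as a combination:
1 = 9 − 2·4
1 = −2·40 + 9·9
1 = 9·1329 − 299·40
1 = −299·5356 + 1205·1329
1 = 1205·22753 − 5119·5356
1 = −5119·50862 + 11443·22753
So 22753·11443 ≡ 1 (mod 50862).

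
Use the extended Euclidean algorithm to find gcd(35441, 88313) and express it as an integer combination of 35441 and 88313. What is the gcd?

1

Euclidean algorithm:
88313 = 2·35441 + 17431
35441 = 2·17431 + 579
17431 = 30·579 + 61
579 = 9·61 + 30
61 = 2·30 + 1
30 = 30·1 + 0
gcd(35441, 88313) = 1.
Express as a combination:
1 = 61 − 2·30
1 = −2·579 + 19·61
1 = 19·17431 − 572·579
1 = −572·35441 + 1163·17431
1 = 1163·88313 − 2898·35441
So 1 = (1163)·88313 + (-2898)·35441.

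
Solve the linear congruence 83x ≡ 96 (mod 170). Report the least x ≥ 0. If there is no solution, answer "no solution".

122

First find gcd(83, 170):
170 = 2·83 + 4
83 = 20·4 + 3
4 = 1·3 + 1
3 = 3·1 + 0
gcd = 1, so a unique solution mod 170 exists.
Back-substitute for the Bézout coefficients:
1 = 4 − 3
1 = −83 + 21·4
1 = 21·170 − 43·83
So 83·(-43) ≡ 1 (mod 170), giving 83⁻¹ ≡ 127.
x ≡ 83⁻¹·96 ≡ 127·96 ≡ 122 (mod 170).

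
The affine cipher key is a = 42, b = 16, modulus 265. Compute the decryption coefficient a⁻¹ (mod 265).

183

Run Euclid on (265, 42):
265 = 6*42 + 13
42 = 3*13 + 3
13 = 4*3 + 1
3 = 3*1 + 0
gcd = 1, so the inverse exists. Back-substitute:
1 = 13 − 4·3
1 = −4·42 + 13·13
1 = 13·265 − 82·42
So 42·(-82) ≡ 1 (mod 265), and -82 ≡ 183 (mod 265).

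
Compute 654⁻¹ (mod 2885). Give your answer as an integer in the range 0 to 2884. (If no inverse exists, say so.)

1169

Run Euclid on (2885, 654):
2885 = 4×654 + 269
654 = 2×269 + 116
269 = 2×116 + 37
116 = 3×37 + 5
37 = 7×5 + 2
5 = 2×2 + 1
2 = 2×1 + 0
Since gcd(654, 2885) = 1, back-substitute to write 1 as a combination:
1 = 5 − 2·2
1 = −2·37 + 15·5
1 = 15·116 − 47·37
1 = −47·269 + 109·116
1 = 109·654 − 265·269
1 = −265·2885 + 1169·654
So 654·1169 ≡ 1 (mod 2885).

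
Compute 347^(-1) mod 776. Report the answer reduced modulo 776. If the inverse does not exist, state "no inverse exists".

Extended Euclidean algorithm:
776 = 2*347 + 82
347 = 4*82 + 19
82 = 4*19 + 6
19 = 3*6 + 1
6 = 6*1 + 0
Since gcd(347, 776) = 1, back-substitute to write 1 as a combination:
1 = 19 − 3·6
1 = −3·82 + 13·19
1 = 13·347 − 55·82
1 = −55·776 + 123·347
So 347·123 ≡ 1 (mod 776).

123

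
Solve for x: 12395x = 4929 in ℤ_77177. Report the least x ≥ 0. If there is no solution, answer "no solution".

24707

First find gcd(12395, 77177):
77177 = 6×12395 + 2807
12395 = 4×2807 + 1167
2807 = 2×1167 + 473
1167 = 2×473 + 221
473 = 2×221 + 31
221 = 7×31 + 4
31 = 7×4 + 3
4 = 1×3 + 1
3 = 3×1 + 0
gcd = 1, so a unique solution mod 77177 exists.
Back-substitute for the Bézout coefficients:
1 = 4 − 3
1 = −31 + 8·4
1 = 8·221 − 57·31
1 = −57·473 + 122·221
1 = 122·1167 − 301·473
1 = −301·2807 + 724·1167
1 = 724·12395 − 3197·2807
1 = −3197·77177 + 19906·12395
So 12395·(19906) ≡ 1 (mod 77177), giving 12395⁻¹ ≡ 19906.
x ≡ 12395⁻¹·4929 ≡ 19906·4929 ≡ 24707 (mod 77177).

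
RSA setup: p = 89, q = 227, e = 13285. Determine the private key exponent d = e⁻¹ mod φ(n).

φ(n) = (p−1)(q−1) = 88·226 = 19888.
Need d with 13285·d ≡ 1 (mod 19888). Apply the extended Euclidean algorithm:
19888 = 1·13285 + 6603
13285 = 2·6603 + 79
6603 = 83·79 + 46
79 = 1·46 + 33
46 = 1·33 + 13
33 = 2·13 + 7
13 = 1·7 + 6
7 = 1·6 + 1
6 = 6·1 + 0
Back-substitute:
1 = 7 − 6
1 = −13 + 2·7
1 = 2·33 − 5·13
1 = −5·46 + 7·33
1 = 7·79 − 12·46
1 = −12·6603 + 1003·79
1 = 1003·13285 − 2018·6603
1 = −2018·19888 + 3021·13285
So 13285·3021 ≡ 1 (mod 19888), hence d = 3021.

3021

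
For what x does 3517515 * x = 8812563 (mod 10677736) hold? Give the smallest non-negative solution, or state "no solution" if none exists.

6198609

First find gcd(3517515, 10677736):
10677736 = 3·3517515 + 125191
3517515 = 28·125191 + 12167
125191 = 10·12167 + 3521
12167 = 3·3521 + 1604
3521 = 2·1604 + 313
1604 = 5·313 + 39
313 = 8·39 + 1
39 = 39·1 + 0
gcd = 1, so a unique solution mod 10677736 exists.
Back-substitute for the Bézout coefficients:
1 = 313 − 8·39
1 = −8·1604 + 41·313
1 = 41·3521 − 90·1604
1 = −90·12167 + 311·3521
1 = 311·125191 − 3200·12167
1 = −3200·3517515 + 89911·125191
1 = 89911·10677736 − 272933·3517515
So 3517515·(-272933) ≡ 1 (mod 10677736), giving 3517515⁻¹ ≡ 10404803.
x ≡ 3517515⁻¹·8812563 ≡ 10404803·8812563 ≡ 6198609 (mod 10677736).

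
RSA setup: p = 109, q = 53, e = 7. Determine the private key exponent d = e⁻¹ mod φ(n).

2407

φ(n) = (p−1)(q−1) = 108·52 = 5616.
Need d with 7·d ≡ 1 (mod 5616). Apply the extended Euclidean algorithm:
5616 = 802×7 + 2
7 = 3×2 + 1
2 = 2×1 + 0
Back-substitute:
1 = 7 − 3·2
1 = −3·5616 + 2407·7
So 7·2407 ≡ 1 (mod 5616), hence d = 2407.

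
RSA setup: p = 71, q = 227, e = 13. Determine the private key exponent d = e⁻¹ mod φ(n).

1217

φ(n) = (p−1)(q−1) = 70·226 = 15820.
Need d with 13·d ≡ 1 (mod 15820). Apply the extended Euclidean algorithm:
15820 = 1216*13 + 12
13 = 1*12 + 1
12 = 12*1 + 0
Back-substitute:
1 = 13 − 12
1 = −15820 + 1217·13
So 13·1217 ≡ 1 (mod 15820), hence d = 1217.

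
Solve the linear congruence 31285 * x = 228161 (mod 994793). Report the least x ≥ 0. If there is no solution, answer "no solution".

549886

First find gcd(31285, 994793):
994793 = 31·31285 + 24958
31285 = 1·24958 + 6327
24958 = 3·6327 + 5977
6327 = 1·5977 + 350
5977 = 17·350 + 27
350 = 12·27 + 26
27 = 1·26 + 1
26 = 26·1 + 0
gcd = 1, so a unique solution mod 994793 exists.
Back-substitute for the Bézout coefficients:
1 = 27 − 26
1 = −350 + 13·27
1 = 13·5977 − 222·350
1 = −222·6327 + 235·5977
1 = 235·24958 − 927·6327
1 = −927·31285 + 1162·24958
1 = 1162·994793 − 36949·31285
So 31285·(-36949) ≡ 1 (mod 994793), giving 31285⁻¹ ≡ 957844.
x ≡ 31285⁻¹·228161 ≡ 957844·228161 ≡ 549886 (mod 994793).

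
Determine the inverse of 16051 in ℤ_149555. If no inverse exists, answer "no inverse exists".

Euclidean algorithm on 149555, 16051:
149555 = 9*16051 + 5096
16051 = 3*5096 + 763
5096 = 6*763 + 518
763 = 1*518 + 245
518 = 2*245 + 28
245 = 8*28 + 21
28 = 1*21 + 7
21 = 3*7 + 0
The gcd is 7, not 1, hence no inverse exists.

no inverse exists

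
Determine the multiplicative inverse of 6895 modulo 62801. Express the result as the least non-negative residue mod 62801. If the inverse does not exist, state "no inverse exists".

25676

Run Euclid on (62801, 6895):
62801 = 9*6895 + 746
6895 = 9*746 + 181
746 = 4*181 + 22
181 = 8*22 + 5
22 = 4*5 + 2
5 = 2*2 + 1
2 = 2*1 + 0
The gcd is 1. Working backward:
1 = 5 − 2·2
1 = −2·22 + 9·5
1 = 9·181 − 74·22
1 = −74·746 + 305·181
1 = 305·6895 − 2819·746
1 = −2819·62801 + 25676·6895
So 6895·25676 ≡ 1 (mod 62801).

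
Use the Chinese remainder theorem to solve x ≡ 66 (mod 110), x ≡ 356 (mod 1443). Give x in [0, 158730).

Write x = 66 + 110·k. Then 110·k ≡ 356 − 66 ≡ 290 (mod 1443).
Need 110⁻¹ mod 1443. Extended Euclid on (1443, 110):
1443 = 13*110 + 13
110 = 8*13 + 6
13 = 2*6 + 1
6 = 6*1 + 0
Back-substitute:
1 = 13 − 2·6
1 = −2·110 + 17·13
1 = 17·1443 − 223·110
110⁻¹ ≡ 1220 (mod 1443), so k ≡ 1220·290 ≡ 265 (mod 1443).
x = 66 + 110·265 = 29216.

29216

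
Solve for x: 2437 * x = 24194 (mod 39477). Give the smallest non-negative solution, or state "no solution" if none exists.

11981

First find gcd(2437, 39477):
39477 = 16×2437 + 485
2437 = 5×485 + 12
485 = 40×12 + 5
12 = 2×5 + 2
5 = 2×2 + 1
2 = 2×1 + 0
gcd = 1, so a unique solution mod 39477 exists.
Back-substitute for the Bézout coefficients:
1 = 5 − 2·2
1 = −2·12 + 5·5
1 = 5·485 − 202·12
1 = −202·2437 + 1015·485
1 = 1015·39477 − 16442·2437
So 2437·(-16442) ≡ 1 (mod 39477), giving 2437⁻¹ ≡ 23035.
x ≡ 2437⁻¹·24194 ≡ 23035·24194 ≡ 11981 (mod 39477).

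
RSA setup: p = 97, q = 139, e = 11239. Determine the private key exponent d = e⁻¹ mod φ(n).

φ(n) = (p−1)(q−1) = 96·138 = 13248.
Need d with 11239·d ≡ 1 (mod 13248). Apply the extended Euclidean algorithm:
13248 = 1×11239 + 2009
11239 = 5×2009 + 1194
2009 = 1×1194 + 815
1194 = 1×815 + 379
815 = 2×379 + 57
379 = 6×57 + 37
57 = 1×37 + 20
37 = 1×20 + 17
20 = 1×17 + 3
17 = 5×3 + 2
3 = 1×2 + 1
2 = 2×1 + 0
Back-substitute:
1 = 3 − 2
1 = −17 + 6·3
1 = 6·20 − 7·17
1 = −7·37 + 13·20
1 = 13·57 − 20·37
1 = −20·379 + 133·57
1 = 133·815 − 286·379
1 = −286·1194 + 419·815
1 = 419·2009 − 705·1194
1 = −705·11239 + 3944·2009
1 = 3944·13248 − 4649·11239
So 11239·(-4649) ≡ 1 (mod 13248), hence d ≡ -4649 ≡ 8599 (mod 13248).

8599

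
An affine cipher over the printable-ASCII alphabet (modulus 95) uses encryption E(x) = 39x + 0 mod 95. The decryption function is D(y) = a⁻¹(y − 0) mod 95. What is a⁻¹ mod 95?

gcd(95, 39) by repeated division:
95 = 2×39 + 17
39 = 2×17 + 5
17 = 3×5 + 2
5 = 2×2 + 1
2 = 2×1 + 0
gcd = 1, so the inverse exists. Back-substitute:
1 = 5 − 2·2
1 = −2·17 + 7·5
1 = 7·39 − 16·17
1 = −16·95 + 39·39
So 39·39 ≡ 1 (mod 95).

39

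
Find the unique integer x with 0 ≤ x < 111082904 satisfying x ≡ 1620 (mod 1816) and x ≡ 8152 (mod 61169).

5146348

Write x = 1620 + 1816·k. Then 1816·k ≡ 8152 − 1620 ≡ 6532 (mod 61169).
Need 1816⁻¹ mod 61169. Extended Euclid on (61169, 1816):
61169 = 33·1816 + 1241
1816 = 1·1241 + 575
1241 = 2·575 + 91
575 = 6·91 + 29
91 = 3·29 + 4
29 = 7·4 + 1
4 = 4·1 + 0
Back-substitute:
1 = 29 − 7·4
1 = −7·91 + 22·29
1 = 22·575 − 139·91
1 = −139·1241 + 300·575
1 = 300·1816 − 439·1241
1 = −439·61169 + 14787·1816
1816⁻¹ ≡ 14787 (mod 61169), so k ≡ 14787·6532 ≡ 2833 (mod 61169).
x = 1620 + 1816·2833 = 5146348.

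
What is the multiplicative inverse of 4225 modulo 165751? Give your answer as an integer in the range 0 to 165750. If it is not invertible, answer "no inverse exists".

38211

Extended Euclidean algorithm:
165751 = 39*4225 + 976
4225 = 4*976 + 321
976 = 3*321 + 13
321 = 24*13 + 9
13 = 1*9 + 4
9 = 2*4 + 1
4 = 4*1 + 0
gcd = 1, so the inverse exists. Back-substitute:
1 = 9 − 2·4
1 = −2·13 + 3·9
1 = 3·321 − 74·13
1 = −74·976 + 225·321
1 = 225·4225 − 974·976
1 = −974·165751 + 38211·4225
So 4225·38211 ≡ 1 (mod 165751).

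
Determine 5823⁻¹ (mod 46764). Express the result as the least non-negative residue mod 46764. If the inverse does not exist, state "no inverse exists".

no inverse exists

Compute gcd(5823, 46764):
46764 = 8·5823 + 180
5823 = 32·180 + 63
180 = 2·63 + 54
63 = 1·54 + 9
54 = 6·9 + 0
gcd(5823, 46764) = 9 ≠ 1, so 5823 has no multiplicative inverse modulo 46764.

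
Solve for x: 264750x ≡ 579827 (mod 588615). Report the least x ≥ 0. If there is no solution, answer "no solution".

no solution

gcd(264750, 588615):
588615 = 2·264750 + 59115
264750 = 4·59115 + 28290
59115 = 2·28290 + 2535
28290 = 11·2535 + 405
2535 = 6·405 + 105
405 = 3·105 + 90
105 = 1·90 + 15
90 = 6·15 + 0
gcd = 15, but 15 ∤ 579827, so the congruence has no solution.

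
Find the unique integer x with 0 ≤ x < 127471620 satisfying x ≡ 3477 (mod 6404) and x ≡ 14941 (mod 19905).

3916321

Write x = 3477 + 6404·k. Then 6404·k ≡ 14941 − 3477 ≡ 11464 (mod 19905).
Need 6404⁻¹ mod 19905. Extended Euclid on (19905, 6404):
19905 = 3×6404 + 693
6404 = 9×693 + 167
693 = 4×167 + 25
167 = 6×25 + 17
25 = 1×17 + 8
17 = 2×8 + 1
8 = 8×1 + 0
Back-substitute:
1 = 17 − 2·8
1 = −2·25 + 3·17
1 = 3·167 − 20·25
1 = −20·693 + 83·167
1 = 83·6404 − 767·693
1 = −767·19905 + 2384·6404
6404⁻¹ ≡ 2384 (mod 19905), so k ≡ 2384·11464 ≡ 611 (mod 19905).
x = 3477 + 6404·611 = 3916321.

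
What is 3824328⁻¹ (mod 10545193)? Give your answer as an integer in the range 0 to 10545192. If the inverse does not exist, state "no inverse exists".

9064203

Extended Euclidean algorithm:
10545193 = 2·3824328 + 2896537
3824328 = 1·2896537 + 927791
2896537 = 3·927791 + 113164
927791 = 8·113164 + 22479
113164 = 5·22479 + 769
22479 = 29·769 + 178
769 = 4·178 + 57
178 = 3·57 + 7
57 = 8·7 + 1
7 = 7·1 + 0
Since gcd(3824328, 10545193) = 1, back-substitute to write 1 as a combination:
1 = 57 − 8·7
1 = −8·178 + 25·57
1 = 25·769 − 108·178
1 = −108·22479 + 3157·769
1 = 3157·113164 − 15893·22479
1 = −15893·927791 + 130301·113164
1 = 130301·2896537 − 406796·927791
1 = −406796·3824328 + 537097·2896537
1 = 537097·10545193 − 1480990·3824328
So 3824328·(-1480990) ≡ 1 (mod 10545193), and -1480990 ≡ 9064203 (mod 10545193).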